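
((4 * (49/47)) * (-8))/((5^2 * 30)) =-784/17625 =-0.04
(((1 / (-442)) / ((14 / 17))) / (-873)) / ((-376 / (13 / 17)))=-1 / 156246048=-0.00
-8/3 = -2.67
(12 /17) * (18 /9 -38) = -432 /17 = -25.41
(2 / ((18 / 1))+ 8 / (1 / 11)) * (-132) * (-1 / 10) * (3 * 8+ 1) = 87230 / 3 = 29076.67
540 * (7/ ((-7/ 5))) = -2700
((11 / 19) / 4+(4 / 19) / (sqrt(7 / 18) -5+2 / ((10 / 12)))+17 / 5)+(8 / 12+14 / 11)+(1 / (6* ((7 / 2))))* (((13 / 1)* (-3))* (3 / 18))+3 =678547663 / 83888420 -300* sqrt(14) / 54473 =8.07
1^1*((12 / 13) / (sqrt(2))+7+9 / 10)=8.55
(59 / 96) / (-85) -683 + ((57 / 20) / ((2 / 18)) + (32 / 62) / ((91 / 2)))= -3026336323 / 4603872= -657.35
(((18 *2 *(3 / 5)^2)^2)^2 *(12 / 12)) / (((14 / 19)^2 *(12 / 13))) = 1077430728816 / 19140625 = 56290.26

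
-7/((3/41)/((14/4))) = -334.83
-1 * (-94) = 94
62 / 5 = 12.40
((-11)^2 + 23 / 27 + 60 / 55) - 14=32356 / 297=108.94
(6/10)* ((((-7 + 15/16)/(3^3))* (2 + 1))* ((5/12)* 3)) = -0.51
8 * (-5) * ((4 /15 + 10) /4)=-308 /3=-102.67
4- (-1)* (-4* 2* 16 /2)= -60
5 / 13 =0.38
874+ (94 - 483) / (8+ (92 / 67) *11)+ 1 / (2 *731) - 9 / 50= 563809853 / 657900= 856.98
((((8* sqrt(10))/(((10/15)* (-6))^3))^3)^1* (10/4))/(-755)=5* sqrt(10)/77312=0.00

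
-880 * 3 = -2640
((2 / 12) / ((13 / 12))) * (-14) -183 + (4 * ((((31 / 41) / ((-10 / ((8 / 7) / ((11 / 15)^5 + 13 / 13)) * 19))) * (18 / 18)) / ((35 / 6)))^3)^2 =-5441106898815829225760164232273589078856361205979680239821705171 / 29386950429832064784094335699568377890150313660567446247479089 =-185.15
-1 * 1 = -1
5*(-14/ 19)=-70/ 19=-3.68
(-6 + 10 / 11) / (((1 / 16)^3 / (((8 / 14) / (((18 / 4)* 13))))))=-262144 / 1287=-203.69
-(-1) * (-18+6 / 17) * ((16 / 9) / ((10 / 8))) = -25.10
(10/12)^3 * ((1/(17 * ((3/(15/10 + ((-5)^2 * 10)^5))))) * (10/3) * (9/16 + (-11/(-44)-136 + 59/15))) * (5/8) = -2261962890628474375/746496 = -3030107181590.36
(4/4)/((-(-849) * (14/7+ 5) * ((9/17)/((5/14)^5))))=53125/28766592288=0.00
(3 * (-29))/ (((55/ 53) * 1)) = -83.84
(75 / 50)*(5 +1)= 9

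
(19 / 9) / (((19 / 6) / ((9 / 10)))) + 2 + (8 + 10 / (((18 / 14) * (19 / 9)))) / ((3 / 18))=6907 / 95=72.71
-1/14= -0.07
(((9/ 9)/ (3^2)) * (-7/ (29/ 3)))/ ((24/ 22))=-77/ 1044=-0.07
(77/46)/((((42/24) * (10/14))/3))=462/115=4.02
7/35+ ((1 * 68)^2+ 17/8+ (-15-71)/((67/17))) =12340071/2680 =4604.50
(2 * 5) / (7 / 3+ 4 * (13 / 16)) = 120 / 67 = 1.79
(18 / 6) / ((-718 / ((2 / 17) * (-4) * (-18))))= -216 / 6103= -0.04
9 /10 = 0.90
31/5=6.20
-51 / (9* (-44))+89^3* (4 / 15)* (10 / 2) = 41358187 / 44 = 939958.80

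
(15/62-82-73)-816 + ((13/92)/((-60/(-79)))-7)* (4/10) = -416456303/427800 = -973.48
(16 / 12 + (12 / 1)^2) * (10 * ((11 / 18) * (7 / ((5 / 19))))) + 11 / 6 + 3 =1275997 / 54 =23629.57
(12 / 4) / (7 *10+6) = 3 / 76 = 0.04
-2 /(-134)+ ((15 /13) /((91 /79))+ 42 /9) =1351388 /237783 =5.68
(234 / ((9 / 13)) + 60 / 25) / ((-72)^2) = 851 / 12960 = 0.07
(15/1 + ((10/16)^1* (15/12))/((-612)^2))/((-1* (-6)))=179781145/71912448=2.50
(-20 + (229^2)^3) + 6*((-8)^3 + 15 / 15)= 144215816799035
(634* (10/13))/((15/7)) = 8876/39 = 227.59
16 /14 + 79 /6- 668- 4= -657.69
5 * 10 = 50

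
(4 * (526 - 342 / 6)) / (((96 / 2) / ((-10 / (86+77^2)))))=-469 / 7218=-0.06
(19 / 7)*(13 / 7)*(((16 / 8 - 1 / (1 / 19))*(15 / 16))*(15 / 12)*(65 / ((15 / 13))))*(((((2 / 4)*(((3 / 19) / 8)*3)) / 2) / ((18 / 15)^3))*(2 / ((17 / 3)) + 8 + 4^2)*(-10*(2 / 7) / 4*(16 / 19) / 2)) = 2368640625 / 6673408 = 354.94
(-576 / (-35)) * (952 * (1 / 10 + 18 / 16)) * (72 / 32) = 1079568 / 25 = 43182.72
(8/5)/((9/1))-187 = -8407/45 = -186.82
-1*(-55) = 55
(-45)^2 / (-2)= -2025 / 2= -1012.50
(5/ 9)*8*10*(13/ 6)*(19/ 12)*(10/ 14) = 61750/ 567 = 108.91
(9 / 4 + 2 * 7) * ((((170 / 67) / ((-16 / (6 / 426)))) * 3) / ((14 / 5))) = -82875 / 2131136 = -0.04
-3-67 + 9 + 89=28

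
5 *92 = 460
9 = 9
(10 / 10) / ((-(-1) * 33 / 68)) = 68 / 33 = 2.06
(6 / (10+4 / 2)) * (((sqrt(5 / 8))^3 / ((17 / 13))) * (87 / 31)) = 5655 * sqrt(10) / 33728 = 0.53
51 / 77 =0.66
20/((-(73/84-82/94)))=78960/13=6073.85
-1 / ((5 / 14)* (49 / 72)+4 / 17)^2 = -5992704 / 1371241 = -4.37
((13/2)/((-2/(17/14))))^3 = -10793861/175616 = -61.46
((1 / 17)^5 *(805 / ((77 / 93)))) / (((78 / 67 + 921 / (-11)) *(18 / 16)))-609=-157847099100251 / 259190635779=-609.00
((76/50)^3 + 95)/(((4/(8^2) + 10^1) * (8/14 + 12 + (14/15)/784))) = 591070848/759071875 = 0.78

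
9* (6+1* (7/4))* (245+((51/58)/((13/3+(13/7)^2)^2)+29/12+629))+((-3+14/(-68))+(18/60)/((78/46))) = 1577609360865217/25808273920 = 61128.05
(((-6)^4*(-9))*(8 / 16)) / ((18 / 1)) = -324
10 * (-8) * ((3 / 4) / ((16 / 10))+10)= -837.50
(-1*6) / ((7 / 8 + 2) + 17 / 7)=-1.13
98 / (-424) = -49 / 212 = -0.23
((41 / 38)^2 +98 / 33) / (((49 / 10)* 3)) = 984925 / 3502422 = 0.28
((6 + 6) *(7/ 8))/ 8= 21/ 16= 1.31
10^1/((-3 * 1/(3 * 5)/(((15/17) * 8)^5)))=-1244160000000/1419857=-876257.26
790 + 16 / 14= 5538 / 7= 791.14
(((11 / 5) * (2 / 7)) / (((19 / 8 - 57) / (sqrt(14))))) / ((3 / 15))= -176 * sqrt(14) / 3059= -0.22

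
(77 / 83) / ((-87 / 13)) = -1001 / 7221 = -0.14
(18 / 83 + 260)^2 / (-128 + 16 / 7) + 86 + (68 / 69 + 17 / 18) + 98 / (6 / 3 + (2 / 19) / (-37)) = -4913992494491 / 12235277340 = -401.62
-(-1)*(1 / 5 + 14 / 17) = 87 / 85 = 1.02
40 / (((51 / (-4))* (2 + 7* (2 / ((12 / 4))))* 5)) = -8 / 85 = -0.09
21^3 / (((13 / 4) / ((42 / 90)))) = 86436 / 65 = 1329.78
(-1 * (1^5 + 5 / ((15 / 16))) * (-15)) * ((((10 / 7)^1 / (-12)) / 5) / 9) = -95 / 378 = -0.25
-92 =-92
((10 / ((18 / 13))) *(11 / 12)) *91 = 602.45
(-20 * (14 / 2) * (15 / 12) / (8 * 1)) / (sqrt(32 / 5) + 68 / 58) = 431375 / 84528-147175 * sqrt(10) / 42264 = -5.91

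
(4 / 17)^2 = 16 / 289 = 0.06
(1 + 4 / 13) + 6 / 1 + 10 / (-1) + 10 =95 / 13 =7.31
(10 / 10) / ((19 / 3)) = 3 / 19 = 0.16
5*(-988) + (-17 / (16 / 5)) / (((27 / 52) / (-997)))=568165 / 108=5260.79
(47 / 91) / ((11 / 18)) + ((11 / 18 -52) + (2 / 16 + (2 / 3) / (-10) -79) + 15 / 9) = -46060759 / 360360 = -127.82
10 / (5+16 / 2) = 10 / 13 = 0.77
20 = 20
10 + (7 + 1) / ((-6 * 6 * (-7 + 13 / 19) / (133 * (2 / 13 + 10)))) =33647 / 585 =57.52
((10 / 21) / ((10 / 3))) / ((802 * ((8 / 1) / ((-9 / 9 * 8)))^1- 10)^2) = 1 / 4615408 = 0.00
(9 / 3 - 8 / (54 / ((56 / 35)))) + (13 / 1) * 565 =991948 / 135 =7347.76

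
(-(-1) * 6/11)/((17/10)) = 60/187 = 0.32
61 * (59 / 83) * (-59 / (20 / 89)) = -18898349 / 1660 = -11384.55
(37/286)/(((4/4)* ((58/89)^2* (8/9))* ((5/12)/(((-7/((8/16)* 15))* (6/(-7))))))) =7913079/12026300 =0.66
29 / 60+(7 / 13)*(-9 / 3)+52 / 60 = -69 / 260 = -0.27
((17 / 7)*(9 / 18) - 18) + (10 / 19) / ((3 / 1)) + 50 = 26645 / 798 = 33.39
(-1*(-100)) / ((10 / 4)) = 40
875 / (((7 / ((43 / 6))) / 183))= 163937.50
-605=-605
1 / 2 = 0.50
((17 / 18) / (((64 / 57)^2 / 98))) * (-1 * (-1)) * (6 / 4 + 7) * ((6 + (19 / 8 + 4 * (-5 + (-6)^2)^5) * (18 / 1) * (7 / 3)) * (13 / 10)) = 255712656775724967 / 65536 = 3901865490352.25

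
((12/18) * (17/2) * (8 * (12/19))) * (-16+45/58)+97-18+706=192359/551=349.11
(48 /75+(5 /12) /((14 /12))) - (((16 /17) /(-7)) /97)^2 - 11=-66639471707 /6662042450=-10.00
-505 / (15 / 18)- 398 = -1004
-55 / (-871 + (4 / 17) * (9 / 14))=595 / 9421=0.06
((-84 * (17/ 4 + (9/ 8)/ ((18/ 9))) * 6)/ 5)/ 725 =-4851/ 7250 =-0.67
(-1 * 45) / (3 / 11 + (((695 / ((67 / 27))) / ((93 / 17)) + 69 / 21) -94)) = 7196805 / 6276433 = 1.15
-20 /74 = -10 /37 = -0.27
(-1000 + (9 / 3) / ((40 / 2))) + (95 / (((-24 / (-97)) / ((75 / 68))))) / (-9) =-25628203 / 24480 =-1046.90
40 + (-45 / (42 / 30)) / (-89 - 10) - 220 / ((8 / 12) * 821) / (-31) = 79050765 / 1959727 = 40.34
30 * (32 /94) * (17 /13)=8160 /611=13.36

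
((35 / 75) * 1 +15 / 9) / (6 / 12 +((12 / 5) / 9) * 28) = 64 / 239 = 0.27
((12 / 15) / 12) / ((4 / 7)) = 7 / 60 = 0.12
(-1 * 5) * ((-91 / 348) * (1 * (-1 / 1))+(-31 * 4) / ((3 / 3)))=215305 / 348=618.69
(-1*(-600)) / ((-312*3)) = -0.64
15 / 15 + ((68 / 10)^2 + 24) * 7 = 12317 / 25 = 492.68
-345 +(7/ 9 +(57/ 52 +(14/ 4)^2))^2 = -7967795/ 54756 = -145.51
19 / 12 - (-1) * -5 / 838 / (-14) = 27871 / 17598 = 1.58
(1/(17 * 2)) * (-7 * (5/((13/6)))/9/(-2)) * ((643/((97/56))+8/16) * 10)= 98.12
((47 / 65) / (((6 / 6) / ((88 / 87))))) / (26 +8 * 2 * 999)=2068 / 45268275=0.00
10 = 10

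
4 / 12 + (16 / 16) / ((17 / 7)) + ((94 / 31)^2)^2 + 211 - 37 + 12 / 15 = 61249592524 / 235497855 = 260.09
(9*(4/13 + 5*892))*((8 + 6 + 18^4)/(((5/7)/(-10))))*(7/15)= -357959121408/13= -27535317031.38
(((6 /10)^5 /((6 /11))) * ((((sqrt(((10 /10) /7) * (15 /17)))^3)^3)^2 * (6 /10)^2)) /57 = 1315316475 /181847045398730037802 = 0.00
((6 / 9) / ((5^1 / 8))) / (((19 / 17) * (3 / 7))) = 1904 / 855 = 2.23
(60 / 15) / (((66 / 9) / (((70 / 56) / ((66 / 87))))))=435 / 484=0.90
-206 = -206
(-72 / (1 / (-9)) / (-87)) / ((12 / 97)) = -1746 / 29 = -60.21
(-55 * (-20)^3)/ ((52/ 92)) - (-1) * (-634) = 10111758/ 13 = 777827.54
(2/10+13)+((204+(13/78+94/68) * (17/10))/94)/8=303991/22560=13.47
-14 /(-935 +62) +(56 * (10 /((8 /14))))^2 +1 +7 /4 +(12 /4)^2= 3353757887 /3492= 960411.77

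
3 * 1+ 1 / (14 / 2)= 22 / 7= 3.14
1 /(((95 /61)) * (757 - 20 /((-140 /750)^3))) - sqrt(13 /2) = 41846 /249724315 - sqrt(26) /2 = -2.55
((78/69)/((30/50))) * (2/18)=130/621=0.21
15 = 15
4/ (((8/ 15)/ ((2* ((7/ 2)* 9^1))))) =945/ 2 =472.50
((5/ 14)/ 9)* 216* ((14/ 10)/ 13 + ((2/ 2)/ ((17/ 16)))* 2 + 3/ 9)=30808/ 1547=19.91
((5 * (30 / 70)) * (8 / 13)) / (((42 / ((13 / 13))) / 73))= 1460 / 637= 2.29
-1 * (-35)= 35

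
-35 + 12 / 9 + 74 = 121 / 3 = 40.33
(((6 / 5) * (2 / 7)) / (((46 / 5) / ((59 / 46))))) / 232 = 177 / 859096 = 0.00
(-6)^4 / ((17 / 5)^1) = 6480 / 17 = 381.18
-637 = -637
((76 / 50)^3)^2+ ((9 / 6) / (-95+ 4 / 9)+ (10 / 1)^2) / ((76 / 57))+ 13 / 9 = 1327839365604823 / 14958984375000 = 88.77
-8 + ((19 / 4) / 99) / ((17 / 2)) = -26909 / 3366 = -7.99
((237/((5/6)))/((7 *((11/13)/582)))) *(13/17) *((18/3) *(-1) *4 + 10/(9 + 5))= -22798007388/45815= -497610.11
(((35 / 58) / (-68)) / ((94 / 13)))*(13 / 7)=-845 / 370736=-0.00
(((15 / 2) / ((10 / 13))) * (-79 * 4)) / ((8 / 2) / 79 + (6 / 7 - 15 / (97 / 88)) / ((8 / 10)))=330535842 / 1704523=193.92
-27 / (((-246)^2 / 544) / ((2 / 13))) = -816 / 21853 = -0.04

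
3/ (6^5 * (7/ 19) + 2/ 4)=114/ 108883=0.00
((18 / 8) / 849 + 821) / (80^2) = 37175 / 289792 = 0.13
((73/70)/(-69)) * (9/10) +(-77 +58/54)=-75.94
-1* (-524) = 524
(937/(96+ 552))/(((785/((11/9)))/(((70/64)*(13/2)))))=937937/58599936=0.02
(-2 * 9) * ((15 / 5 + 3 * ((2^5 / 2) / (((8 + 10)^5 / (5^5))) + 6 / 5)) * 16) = -21035248 / 10935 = -1923.66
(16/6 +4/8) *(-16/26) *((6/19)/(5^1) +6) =-768/65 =-11.82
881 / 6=146.83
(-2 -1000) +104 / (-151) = -151406 / 151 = -1002.69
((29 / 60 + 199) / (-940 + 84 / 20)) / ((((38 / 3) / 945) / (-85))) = 961409925 / 711208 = 1351.80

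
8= 8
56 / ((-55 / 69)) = -3864 / 55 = -70.25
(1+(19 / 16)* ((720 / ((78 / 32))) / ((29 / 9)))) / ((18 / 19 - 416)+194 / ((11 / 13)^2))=-95217683 / 124889544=-0.76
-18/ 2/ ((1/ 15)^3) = -30375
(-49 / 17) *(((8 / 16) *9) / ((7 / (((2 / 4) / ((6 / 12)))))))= -63 / 34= -1.85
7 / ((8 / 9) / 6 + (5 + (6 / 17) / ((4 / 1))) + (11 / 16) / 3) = 51408 / 40139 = 1.28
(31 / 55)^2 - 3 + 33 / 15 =-1459 / 3025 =-0.48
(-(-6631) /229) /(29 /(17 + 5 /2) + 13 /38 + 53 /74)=181802127 /15981910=11.38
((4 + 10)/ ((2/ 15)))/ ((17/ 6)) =630/ 17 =37.06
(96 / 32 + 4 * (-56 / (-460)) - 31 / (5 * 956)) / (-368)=-382643 / 40457920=-0.01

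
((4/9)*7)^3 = 21952/729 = 30.11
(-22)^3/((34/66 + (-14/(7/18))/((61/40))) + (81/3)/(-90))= 214344240/470869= 455.21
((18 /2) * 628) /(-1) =-5652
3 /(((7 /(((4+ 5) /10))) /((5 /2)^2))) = 135 /56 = 2.41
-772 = -772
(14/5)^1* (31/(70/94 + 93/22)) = 448756/25705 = 17.46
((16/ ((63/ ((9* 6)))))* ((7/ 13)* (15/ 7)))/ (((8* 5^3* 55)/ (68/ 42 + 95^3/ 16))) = 54016257/ 3503500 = 15.42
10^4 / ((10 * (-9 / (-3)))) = 333.33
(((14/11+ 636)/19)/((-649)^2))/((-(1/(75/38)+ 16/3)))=-87625/6426263657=-0.00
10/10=1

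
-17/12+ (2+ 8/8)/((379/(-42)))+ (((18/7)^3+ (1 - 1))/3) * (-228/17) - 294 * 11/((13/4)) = -369863464801/344752044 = -1072.84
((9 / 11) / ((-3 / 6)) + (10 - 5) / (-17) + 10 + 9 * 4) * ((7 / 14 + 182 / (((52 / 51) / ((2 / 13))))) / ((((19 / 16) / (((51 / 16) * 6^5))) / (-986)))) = -25359992016.83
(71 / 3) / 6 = 71 / 18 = 3.94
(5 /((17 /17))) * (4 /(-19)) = -20 /19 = -1.05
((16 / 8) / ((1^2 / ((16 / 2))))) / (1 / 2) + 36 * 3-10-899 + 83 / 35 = -26832 / 35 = -766.63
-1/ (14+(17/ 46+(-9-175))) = 46/ 7803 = 0.01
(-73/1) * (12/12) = -73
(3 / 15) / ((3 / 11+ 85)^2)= 0.00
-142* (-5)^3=17750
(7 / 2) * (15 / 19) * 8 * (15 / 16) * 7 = 11025 / 76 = 145.07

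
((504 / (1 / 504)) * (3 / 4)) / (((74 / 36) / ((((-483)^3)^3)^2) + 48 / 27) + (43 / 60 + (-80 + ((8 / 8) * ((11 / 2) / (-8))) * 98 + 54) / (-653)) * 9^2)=91661375865631352711902380313029172920404134079081772128640 / 34357755222674343485977072681102822711593226204816159381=2667.85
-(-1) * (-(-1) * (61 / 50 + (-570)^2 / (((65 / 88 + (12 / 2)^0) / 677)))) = 107534681037 / 850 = 126511389.46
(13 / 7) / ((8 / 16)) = 26 / 7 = 3.71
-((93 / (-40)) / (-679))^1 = -93 / 27160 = -0.00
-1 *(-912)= 912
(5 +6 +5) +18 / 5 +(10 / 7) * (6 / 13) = 9218 / 455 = 20.26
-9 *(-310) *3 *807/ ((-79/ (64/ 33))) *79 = -13099810.91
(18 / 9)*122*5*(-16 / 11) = -19520 / 11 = -1774.55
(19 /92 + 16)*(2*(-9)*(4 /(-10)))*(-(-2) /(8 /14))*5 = 93933 /46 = 2042.02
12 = 12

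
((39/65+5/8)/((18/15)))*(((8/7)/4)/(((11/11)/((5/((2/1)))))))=35/48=0.73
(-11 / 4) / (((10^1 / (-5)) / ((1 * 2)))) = 11 / 4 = 2.75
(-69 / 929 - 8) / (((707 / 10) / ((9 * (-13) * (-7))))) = -8776170 / 93829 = -93.53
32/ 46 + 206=4754/ 23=206.70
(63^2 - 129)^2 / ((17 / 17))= 14745600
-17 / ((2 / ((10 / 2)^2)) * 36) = -5.90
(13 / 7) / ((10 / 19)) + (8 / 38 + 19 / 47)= 259001 / 62510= 4.14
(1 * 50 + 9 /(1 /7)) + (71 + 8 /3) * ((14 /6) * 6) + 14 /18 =10306 /9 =1145.11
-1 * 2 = -2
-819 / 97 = -8.44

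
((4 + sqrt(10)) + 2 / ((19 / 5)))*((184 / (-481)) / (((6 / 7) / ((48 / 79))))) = -886144 / 721981 - 10304*sqrt(10) / 37999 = -2.08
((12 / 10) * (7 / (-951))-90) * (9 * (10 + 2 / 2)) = -14123736 / 1585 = -8910.87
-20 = -20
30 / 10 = 3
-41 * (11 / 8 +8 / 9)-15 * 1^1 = -107.82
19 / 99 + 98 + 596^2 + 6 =35176699 / 99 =355320.19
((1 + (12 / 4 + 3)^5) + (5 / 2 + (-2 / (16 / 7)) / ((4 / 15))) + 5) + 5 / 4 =249039 / 32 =7782.47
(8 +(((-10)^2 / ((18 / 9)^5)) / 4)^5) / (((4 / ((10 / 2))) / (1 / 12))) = 0.86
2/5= 0.40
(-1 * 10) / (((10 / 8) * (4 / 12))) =-24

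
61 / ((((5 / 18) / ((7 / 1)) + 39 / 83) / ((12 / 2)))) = 3827628 / 5329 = 718.26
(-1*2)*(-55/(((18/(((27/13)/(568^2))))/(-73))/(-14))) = 84315/2097056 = 0.04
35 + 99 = 134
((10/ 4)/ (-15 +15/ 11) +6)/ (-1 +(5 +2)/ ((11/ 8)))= 3839/ 2700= 1.42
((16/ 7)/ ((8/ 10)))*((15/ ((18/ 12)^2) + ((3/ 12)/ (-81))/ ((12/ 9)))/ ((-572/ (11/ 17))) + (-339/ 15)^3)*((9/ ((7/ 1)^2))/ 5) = -551025409411/ 454818000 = -1211.53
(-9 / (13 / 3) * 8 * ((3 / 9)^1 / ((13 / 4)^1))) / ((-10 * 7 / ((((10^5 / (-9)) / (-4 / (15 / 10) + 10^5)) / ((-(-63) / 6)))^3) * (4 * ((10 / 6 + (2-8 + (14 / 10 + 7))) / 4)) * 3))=-250000000000000 / 105718934579068047107871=-0.00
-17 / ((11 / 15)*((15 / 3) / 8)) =-37.09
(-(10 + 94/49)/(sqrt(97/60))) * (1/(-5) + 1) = -4672 * sqrt(1455)/23765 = -7.50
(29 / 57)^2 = 841 / 3249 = 0.26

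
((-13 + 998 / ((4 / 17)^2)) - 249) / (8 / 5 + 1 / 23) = 16343225 / 1512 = 10809.01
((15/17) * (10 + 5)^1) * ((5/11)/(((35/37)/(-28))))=-33300/187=-178.07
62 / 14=31 / 7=4.43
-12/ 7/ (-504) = 1/ 294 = 0.00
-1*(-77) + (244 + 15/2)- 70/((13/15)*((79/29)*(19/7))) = 12393741/39026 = 317.58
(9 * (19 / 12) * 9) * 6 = 1539 / 2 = 769.50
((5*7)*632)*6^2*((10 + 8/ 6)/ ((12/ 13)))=9777040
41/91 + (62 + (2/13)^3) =960483/15379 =62.45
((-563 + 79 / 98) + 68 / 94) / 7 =-2586133 / 32242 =-80.21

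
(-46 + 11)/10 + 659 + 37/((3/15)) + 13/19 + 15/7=224325/266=843.33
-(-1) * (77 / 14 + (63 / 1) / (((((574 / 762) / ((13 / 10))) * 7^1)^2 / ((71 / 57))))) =11250652867 / 1095507700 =10.27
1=1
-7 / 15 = -0.47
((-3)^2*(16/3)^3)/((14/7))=2048/3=682.67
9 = 9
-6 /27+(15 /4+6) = 343 /36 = 9.53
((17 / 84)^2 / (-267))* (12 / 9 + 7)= -7225 / 5651856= -0.00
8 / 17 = 0.47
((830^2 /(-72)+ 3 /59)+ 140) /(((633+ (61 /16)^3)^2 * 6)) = -41995640766464 /12665918185840593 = -0.00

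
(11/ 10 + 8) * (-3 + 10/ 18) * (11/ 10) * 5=-11011/ 90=-122.34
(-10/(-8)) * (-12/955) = -0.02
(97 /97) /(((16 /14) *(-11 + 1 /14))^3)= -117649 /229220928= -0.00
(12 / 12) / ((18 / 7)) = 7 / 18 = 0.39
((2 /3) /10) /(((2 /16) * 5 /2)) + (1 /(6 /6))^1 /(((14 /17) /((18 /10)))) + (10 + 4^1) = 17219 /1050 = 16.40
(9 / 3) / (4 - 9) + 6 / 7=0.26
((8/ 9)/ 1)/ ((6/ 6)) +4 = 44/ 9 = 4.89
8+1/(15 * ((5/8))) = 608/75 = 8.11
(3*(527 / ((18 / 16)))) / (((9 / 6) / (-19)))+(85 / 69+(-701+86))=-3811834 / 207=-18414.66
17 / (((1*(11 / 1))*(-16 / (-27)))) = 459 / 176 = 2.61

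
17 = 17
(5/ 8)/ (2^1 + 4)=5/ 48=0.10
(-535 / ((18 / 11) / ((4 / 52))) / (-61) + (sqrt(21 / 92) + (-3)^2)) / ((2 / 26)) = 13 * sqrt(483) / 46 + 134351 / 1098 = 128.57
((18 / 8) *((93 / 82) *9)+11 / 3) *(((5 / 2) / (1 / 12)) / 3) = 131035 / 492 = 266.33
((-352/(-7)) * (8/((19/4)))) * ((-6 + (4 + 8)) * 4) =270336/133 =2032.60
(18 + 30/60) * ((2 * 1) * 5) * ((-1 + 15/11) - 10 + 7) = -5365/11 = -487.73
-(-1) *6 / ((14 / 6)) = 18 / 7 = 2.57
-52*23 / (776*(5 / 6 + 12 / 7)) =-6279 / 10379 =-0.60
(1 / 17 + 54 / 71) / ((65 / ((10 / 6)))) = 989 / 47073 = 0.02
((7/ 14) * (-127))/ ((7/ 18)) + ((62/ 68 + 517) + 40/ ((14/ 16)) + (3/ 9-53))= 248239/ 714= 347.67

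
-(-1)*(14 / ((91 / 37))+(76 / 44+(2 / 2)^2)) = 1204 / 143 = 8.42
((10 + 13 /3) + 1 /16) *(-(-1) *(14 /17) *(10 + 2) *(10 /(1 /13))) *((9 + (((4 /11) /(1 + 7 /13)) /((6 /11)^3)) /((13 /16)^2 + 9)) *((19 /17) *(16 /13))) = 4492264223888 /19296819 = 232798.17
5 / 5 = 1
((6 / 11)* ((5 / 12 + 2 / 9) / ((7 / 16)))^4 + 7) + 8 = 1009691447 / 57760857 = 17.48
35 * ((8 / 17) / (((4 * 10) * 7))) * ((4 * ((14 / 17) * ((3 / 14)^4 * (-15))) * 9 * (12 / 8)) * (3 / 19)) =-98415 / 7533652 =-0.01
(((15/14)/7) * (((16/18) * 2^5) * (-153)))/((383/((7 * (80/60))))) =-43520/2681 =-16.23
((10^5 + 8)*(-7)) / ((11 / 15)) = -10500840 / 11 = -954621.82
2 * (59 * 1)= 118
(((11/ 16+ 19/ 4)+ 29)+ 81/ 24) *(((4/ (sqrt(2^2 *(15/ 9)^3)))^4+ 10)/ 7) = 10158797/ 175000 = 58.05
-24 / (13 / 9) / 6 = -36 / 13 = -2.77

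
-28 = -28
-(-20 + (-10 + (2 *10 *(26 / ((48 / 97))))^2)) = -39751945 / 36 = -1104220.69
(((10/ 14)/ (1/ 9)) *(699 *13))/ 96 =136305/ 224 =608.50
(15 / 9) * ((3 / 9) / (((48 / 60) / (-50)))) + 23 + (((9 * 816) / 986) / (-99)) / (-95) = -6393923 / 545490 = -11.72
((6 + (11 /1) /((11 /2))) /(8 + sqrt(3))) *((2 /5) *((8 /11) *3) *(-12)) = -36864 /3355 + 4608 *sqrt(3) /3355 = -8.61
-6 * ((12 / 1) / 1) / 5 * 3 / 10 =-108 / 25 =-4.32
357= 357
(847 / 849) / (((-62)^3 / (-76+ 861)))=-664895 / 202340472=-0.00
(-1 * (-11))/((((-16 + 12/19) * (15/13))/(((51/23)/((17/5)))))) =-2717/6716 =-0.40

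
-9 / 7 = -1.29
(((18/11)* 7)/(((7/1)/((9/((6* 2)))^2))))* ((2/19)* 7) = 567/836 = 0.68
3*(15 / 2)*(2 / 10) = 4.50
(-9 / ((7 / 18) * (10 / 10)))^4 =286858.62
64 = 64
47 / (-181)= -47 / 181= -0.26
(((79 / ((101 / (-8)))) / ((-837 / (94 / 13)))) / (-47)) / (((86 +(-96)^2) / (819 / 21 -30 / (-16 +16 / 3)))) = -17617 / 3407573754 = -0.00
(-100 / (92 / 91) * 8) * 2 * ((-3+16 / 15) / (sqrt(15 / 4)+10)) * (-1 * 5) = -1206400 / 759+60320 * sqrt(15) / 759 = -1281.66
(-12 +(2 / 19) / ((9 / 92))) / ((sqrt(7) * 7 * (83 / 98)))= -3736 * sqrt(7) / 14193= -0.70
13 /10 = 1.30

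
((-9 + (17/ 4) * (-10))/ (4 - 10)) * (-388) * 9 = -29973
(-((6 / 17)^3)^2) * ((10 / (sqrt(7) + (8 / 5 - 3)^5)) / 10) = 75937500000 * sqrt(7) / 861372780445051 + 58344300000 / 123053254349293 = 0.00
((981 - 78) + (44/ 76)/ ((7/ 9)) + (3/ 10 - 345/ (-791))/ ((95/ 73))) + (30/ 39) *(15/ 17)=150291892659/ 166070450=904.99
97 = 97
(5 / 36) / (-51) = -5 / 1836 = -0.00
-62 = -62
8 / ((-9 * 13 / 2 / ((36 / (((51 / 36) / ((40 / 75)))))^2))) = -2359296 / 93925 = -25.12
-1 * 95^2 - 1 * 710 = -9735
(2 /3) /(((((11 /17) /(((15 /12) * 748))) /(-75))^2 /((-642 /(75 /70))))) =-4691792175000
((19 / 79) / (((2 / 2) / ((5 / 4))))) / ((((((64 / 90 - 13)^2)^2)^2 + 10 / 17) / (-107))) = -2905737743126953125 / 46982600878444992857662292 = -0.00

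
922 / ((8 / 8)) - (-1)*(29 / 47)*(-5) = 43189 / 47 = 918.91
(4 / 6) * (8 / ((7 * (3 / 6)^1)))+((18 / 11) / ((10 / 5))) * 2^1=730 / 231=3.16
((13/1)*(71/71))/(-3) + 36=95/3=31.67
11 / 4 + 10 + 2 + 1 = 63 / 4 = 15.75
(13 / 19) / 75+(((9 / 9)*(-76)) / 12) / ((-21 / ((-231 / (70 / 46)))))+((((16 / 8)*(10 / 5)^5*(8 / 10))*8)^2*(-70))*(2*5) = -1171469563774 / 9975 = -117440557.77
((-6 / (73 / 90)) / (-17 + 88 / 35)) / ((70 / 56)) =5040 / 12337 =0.41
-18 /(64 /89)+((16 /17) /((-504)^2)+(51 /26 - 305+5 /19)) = -174821393983 /533306592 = -327.81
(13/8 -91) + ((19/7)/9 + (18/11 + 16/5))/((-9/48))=-9711209/83160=-116.78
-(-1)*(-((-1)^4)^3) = -1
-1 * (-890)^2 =-792100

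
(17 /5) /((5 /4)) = 2.72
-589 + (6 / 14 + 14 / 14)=-4113 / 7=-587.57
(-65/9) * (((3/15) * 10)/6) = -65/27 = -2.41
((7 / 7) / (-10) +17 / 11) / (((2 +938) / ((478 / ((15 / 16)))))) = 50668 / 64625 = 0.78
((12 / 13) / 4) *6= 18 / 13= 1.38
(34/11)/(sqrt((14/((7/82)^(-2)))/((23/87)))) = 1394 * sqrt(28014)/46893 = 4.98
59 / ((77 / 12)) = 708 / 77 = 9.19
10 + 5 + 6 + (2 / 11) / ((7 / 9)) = 1635 / 77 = 21.23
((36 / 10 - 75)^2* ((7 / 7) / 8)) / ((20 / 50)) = 1593.11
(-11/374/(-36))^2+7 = 10487233/1498176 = 7.00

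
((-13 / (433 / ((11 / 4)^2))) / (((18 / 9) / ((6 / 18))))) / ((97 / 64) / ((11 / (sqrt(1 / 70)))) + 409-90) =-544017393920 / 4585998140809389 + 3356782 * sqrt(70) / 4585998140809389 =-0.00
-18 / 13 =-1.38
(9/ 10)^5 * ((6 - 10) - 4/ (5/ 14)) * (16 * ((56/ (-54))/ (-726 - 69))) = -0.19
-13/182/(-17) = 1/238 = 0.00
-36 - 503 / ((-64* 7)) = -15625 / 448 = -34.88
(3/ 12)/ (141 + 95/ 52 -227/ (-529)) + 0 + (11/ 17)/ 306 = 79121711/ 20499453774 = 0.00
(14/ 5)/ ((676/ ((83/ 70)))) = 83/ 16900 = 0.00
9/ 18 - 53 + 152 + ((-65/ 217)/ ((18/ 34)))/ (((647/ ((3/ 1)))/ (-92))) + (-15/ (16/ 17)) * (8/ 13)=492437282/ 5475561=89.93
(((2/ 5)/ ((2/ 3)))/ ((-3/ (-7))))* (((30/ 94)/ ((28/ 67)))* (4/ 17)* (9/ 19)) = 1809/ 15181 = 0.12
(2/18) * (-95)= -95/9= -10.56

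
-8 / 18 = -4 / 9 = -0.44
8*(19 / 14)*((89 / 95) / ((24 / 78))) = 1157 / 35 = 33.06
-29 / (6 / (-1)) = 29 / 6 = 4.83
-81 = -81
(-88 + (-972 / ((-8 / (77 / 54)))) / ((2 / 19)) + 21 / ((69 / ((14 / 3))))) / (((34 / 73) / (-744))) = -2490836.64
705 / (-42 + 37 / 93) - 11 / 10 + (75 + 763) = 31724011 / 38690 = 819.95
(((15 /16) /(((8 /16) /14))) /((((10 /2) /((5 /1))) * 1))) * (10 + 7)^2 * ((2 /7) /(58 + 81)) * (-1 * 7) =-30345 /278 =-109.15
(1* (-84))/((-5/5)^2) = -84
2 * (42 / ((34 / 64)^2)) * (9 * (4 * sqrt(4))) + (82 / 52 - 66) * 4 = 79542826 / 3757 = 21171.90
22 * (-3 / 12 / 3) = -11 / 6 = -1.83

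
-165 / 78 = -55 / 26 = -2.12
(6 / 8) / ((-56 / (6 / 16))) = -9 / 1792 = -0.01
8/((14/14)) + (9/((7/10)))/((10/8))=128/7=18.29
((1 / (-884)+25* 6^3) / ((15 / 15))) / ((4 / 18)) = 42962391 / 1768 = 24299.99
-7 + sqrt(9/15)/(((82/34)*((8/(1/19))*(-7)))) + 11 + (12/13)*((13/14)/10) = 143/35 - 17*sqrt(15)/218120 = 4.09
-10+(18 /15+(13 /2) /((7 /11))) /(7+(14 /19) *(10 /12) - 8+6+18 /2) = -31621 /3430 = -9.22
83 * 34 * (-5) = -14110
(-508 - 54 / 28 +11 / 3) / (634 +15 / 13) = -276419 / 346794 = -0.80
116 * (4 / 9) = 464 / 9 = 51.56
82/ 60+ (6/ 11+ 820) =271231/ 330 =821.91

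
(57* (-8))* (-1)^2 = -456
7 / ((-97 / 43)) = -301 / 97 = -3.10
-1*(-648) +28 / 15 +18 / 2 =9883 / 15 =658.87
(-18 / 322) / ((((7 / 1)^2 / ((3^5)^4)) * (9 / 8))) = -27894275208 / 7889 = -3535844.24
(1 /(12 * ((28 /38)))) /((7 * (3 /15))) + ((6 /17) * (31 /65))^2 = 156682271 /1435925400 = 0.11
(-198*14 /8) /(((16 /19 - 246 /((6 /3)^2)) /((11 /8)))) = 7.85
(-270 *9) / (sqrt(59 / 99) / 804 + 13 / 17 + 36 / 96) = -204882181455600 / 96092700271 + 6775500960 *sqrt(649) / 96092700271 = -2130.33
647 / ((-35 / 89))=-57583 / 35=-1645.23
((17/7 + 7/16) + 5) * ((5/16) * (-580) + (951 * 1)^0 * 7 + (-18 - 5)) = -695109/448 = -1551.58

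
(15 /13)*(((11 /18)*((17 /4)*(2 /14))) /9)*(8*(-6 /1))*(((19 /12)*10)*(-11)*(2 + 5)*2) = 1954150 /351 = 5567.38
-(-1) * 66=66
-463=-463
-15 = -15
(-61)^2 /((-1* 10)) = -3721 /10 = -372.10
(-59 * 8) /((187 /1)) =-472 /187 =-2.52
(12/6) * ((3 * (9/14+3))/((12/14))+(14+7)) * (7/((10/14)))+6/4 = 663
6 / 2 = 3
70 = 70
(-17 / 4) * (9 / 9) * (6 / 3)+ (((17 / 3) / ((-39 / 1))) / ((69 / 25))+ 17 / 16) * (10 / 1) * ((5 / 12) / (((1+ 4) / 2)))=-2641579 / 387504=-6.82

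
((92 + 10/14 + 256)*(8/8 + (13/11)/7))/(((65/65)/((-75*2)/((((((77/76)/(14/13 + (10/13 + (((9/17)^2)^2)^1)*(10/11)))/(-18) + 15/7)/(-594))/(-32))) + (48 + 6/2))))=-132359216977465511199030/240600280238857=-550120793.07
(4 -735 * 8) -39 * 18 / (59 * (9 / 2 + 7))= -7975136 / 1357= -5877.03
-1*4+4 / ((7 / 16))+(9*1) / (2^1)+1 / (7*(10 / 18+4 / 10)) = 5895 / 602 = 9.79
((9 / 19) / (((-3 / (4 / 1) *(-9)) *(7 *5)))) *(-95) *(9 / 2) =-6 / 7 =-0.86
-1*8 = -8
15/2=7.50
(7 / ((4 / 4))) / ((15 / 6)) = 14 / 5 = 2.80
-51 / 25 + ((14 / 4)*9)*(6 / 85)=78 / 425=0.18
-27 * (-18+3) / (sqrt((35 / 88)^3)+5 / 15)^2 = 2651253060487680 / 87377586409- 91807362662400 * sqrt(770) / 87377586409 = 1186.83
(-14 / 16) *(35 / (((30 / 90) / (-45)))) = 33075 / 8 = 4134.38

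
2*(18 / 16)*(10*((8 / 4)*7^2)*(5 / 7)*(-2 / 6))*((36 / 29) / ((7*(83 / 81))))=-218700 / 2407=-90.86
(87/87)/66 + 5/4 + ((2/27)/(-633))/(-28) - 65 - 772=-4399331621/5264028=-835.73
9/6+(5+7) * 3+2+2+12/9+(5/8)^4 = 528211/12288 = 42.99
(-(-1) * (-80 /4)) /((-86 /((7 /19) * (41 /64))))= 1435 /26144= 0.05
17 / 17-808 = -807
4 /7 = 0.57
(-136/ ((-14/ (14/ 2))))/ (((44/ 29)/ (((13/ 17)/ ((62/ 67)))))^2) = 638017081/ 31628432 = 20.17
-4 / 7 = -0.57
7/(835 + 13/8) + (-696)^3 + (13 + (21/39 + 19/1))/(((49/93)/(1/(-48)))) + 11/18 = -68996842153036783/204645168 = -337153536.67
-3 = -3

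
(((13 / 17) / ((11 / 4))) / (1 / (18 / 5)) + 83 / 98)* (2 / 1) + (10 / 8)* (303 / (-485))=2.92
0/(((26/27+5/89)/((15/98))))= 0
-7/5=-1.40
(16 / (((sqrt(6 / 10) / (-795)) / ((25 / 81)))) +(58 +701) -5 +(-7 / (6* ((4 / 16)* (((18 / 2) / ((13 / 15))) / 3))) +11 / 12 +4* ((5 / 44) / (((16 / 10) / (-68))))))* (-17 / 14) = -74144599 / 83160 +901000* sqrt(15) / 567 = 5262.83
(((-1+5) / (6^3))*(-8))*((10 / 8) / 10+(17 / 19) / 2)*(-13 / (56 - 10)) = 377 / 15732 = 0.02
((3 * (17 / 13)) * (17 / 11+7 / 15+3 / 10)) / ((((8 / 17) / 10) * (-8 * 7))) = -31501 / 9152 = -3.44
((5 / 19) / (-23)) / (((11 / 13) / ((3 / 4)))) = -195 / 19228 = -0.01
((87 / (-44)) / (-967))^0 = 1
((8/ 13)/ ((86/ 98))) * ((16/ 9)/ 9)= 6272/ 45279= 0.14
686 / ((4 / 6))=1029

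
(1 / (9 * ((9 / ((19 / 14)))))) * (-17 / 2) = -0.14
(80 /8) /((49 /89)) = 890 /49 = 18.16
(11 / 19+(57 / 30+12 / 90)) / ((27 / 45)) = 1489 / 342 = 4.35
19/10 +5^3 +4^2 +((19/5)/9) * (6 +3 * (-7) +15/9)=37063/270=137.27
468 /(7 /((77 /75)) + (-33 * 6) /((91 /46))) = -5.02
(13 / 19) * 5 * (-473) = -30745 / 19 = -1618.16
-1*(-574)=574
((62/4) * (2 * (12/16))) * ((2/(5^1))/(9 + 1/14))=651/635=1.03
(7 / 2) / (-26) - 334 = -17375 / 52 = -334.13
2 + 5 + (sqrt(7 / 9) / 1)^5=49* sqrt(7) / 243 + 7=7.53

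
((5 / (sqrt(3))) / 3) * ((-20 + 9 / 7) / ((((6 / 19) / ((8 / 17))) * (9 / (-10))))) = 497800 * sqrt(3) / 28917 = 29.82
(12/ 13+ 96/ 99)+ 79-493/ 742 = 25538129/ 318318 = 80.23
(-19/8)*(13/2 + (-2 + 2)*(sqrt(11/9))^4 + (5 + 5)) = -627/16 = -39.19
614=614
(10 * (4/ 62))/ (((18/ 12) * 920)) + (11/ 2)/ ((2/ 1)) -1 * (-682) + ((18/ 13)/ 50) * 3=1904316637/ 2780700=684.83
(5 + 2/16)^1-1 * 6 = -7/8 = -0.88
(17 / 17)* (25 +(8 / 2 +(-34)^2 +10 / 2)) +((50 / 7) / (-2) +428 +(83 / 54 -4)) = 609323 / 378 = 1611.97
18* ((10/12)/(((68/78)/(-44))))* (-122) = 92361.18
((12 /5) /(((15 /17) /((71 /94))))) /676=1207 /397150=0.00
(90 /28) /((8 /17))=765 /112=6.83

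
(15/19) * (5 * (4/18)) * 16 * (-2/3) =-1600/171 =-9.36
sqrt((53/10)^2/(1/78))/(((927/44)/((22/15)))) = 25652*sqrt(78)/69525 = 3.26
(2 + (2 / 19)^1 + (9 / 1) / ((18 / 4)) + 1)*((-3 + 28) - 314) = -28033 / 19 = -1475.42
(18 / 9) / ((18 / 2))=2 / 9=0.22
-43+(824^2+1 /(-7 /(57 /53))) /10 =251740509 /3710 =67854.58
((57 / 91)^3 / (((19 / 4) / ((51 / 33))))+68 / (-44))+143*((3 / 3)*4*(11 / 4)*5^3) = 1629867728714 / 8289281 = 196623.53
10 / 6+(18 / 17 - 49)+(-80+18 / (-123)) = -264346 / 2091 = -126.42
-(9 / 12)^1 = -3 / 4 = -0.75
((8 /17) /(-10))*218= -872 /85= -10.26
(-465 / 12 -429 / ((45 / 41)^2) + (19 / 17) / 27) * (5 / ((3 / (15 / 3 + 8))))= -26177333 / 3060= -8554.68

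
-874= -874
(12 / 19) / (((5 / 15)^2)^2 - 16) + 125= 3074653 / 24605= 124.96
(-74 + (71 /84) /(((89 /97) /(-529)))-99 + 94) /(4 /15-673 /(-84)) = -18265 /267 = -68.41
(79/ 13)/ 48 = 79/ 624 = 0.13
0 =0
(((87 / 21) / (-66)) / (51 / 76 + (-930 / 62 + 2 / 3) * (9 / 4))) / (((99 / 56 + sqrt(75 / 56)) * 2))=551 / 560100 - 551 * sqrt(42) / 5544990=0.00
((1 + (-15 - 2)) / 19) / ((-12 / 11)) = 44 / 57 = 0.77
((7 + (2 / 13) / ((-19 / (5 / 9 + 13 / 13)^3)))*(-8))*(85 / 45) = -170673608 / 1620567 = -105.32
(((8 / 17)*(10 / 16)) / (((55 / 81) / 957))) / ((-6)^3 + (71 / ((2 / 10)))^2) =7047 / 2138753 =0.00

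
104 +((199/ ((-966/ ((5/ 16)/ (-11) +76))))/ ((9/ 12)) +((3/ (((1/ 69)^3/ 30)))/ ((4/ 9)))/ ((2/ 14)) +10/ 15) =19792480276589/ 42504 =465661591.30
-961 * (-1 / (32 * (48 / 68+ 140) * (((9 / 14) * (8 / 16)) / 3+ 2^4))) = 114359 / 8630336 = 0.01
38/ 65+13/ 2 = 921/ 130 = 7.08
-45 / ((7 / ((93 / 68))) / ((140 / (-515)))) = 2.39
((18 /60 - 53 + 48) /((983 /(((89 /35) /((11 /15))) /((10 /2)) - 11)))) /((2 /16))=745984 /1892275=0.39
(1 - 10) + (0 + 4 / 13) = -113 / 13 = -8.69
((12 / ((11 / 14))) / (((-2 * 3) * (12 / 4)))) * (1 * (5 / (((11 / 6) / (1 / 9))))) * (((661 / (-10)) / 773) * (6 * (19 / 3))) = 703304 / 841797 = 0.84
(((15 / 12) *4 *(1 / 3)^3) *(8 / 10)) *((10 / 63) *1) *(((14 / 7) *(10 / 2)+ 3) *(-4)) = -2080 / 1701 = -1.22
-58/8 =-29/4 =-7.25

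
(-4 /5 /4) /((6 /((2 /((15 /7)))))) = -7 /225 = -0.03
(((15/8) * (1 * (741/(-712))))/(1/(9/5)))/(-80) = 20007/455680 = 0.04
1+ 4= 5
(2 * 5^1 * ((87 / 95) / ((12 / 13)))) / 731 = 0.01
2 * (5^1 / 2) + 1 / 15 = 76 / 15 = 5.07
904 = 904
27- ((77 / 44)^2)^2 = 17.62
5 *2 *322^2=1036840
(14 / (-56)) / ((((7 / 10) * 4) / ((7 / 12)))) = -5 / 96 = -0.05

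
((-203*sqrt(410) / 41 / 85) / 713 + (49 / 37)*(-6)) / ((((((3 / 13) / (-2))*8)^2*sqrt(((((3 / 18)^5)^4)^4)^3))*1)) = -824179084295877946839701929477827501764520953028101538365996889745677703621606488109425931321344 / 37 - 569076034394772868055984665591833275027883515186070109824140709586301271548252098932698857340928*sqrt(410) / 2484805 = -22279747736774516134595350000000000000000000000000000000000000000000000000000000000000000000000.00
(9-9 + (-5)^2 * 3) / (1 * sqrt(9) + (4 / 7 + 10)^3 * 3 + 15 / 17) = 145775 / 6896354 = 0.02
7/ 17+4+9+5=18.41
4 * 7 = 28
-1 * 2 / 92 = -0.02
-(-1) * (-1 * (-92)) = 92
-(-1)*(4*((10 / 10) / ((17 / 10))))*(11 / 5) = 88 / 17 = 5.18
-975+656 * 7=3617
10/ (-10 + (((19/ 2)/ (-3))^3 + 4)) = -0.26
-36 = -36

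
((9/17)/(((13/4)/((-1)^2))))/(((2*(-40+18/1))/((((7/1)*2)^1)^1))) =-126/2431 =-0.05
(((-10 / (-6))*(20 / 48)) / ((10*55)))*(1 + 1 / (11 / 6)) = 17 / 8712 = 0.00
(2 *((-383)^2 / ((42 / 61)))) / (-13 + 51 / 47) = -420557363 / 11760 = -35761.68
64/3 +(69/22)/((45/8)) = 1204/55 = 21.89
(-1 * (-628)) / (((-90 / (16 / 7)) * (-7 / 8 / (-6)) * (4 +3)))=-80384 / 5145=-15.62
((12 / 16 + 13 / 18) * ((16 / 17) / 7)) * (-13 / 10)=-1378 / 5355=-0.26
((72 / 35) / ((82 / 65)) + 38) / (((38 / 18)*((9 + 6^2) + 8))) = 102366 / 289009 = 0.35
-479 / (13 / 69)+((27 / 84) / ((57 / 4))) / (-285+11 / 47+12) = -56353939893 / 22165780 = -2542.38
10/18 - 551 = -4954/9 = -550.44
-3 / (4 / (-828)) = 621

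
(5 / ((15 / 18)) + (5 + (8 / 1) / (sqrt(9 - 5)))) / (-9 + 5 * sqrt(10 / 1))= 135 / 169 + 75 * sqrt(10) / 169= 2.20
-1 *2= -2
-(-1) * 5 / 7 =5 / 7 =0.71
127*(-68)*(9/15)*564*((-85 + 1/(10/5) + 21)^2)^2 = -237578914405737/5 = -47515782881147.40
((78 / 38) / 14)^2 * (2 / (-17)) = -0.00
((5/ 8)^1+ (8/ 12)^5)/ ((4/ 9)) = 1471/ 864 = 1.70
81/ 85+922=78451/ 85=922.95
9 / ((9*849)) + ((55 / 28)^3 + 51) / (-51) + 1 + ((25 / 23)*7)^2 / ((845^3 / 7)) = -119270330761769861 / 808996218380016576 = -0.15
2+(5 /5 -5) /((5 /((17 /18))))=56 /45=1.24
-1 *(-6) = 6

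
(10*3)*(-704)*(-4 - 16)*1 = 422400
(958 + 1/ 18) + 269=22087/ 18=1227.06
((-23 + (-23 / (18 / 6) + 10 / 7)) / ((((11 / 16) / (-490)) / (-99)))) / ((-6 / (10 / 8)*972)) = 107450 / 243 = 442.18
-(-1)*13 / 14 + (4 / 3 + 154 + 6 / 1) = 162.26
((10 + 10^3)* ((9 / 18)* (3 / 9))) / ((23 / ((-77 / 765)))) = -7777 / 10557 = -0.74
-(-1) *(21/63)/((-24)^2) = 1/1728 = 0.00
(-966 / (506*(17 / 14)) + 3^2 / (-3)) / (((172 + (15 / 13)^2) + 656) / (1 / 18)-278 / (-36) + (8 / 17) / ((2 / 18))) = -0.00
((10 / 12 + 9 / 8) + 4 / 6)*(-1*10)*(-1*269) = 28245 / 4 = 7061.25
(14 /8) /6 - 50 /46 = -439 /552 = -0.80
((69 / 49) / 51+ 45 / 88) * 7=3.77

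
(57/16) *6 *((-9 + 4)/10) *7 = -1197/16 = -74.81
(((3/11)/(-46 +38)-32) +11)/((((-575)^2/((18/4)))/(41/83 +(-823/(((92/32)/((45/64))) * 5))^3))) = 112377861014517819/6017414306816000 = 18.68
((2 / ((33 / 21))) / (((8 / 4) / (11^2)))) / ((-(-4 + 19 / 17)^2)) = -3179 / 343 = -9.27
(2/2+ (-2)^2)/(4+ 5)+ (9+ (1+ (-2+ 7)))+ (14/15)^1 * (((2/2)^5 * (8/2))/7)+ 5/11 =8189/495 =16.54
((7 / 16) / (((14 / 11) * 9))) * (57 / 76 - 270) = -3949 / 384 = -10.28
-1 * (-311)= 311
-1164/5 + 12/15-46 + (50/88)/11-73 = -169859/484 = -350.95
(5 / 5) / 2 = 1 / 2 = 0.50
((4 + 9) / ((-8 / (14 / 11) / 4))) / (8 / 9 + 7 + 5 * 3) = -0.36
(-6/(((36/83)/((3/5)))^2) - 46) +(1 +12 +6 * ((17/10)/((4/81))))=97241/600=162.07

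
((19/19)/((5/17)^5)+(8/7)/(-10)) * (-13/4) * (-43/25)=5554502941/2187500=2539.20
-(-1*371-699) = 1070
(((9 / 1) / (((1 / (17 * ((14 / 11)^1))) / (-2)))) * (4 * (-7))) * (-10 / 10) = -119952 / 11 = -10904.73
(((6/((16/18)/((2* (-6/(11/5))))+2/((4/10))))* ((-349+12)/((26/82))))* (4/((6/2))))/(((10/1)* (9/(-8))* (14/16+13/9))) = 95503104/1417663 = 67.37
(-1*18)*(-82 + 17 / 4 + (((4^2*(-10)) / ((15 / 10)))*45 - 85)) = 178659 / 2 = 89329.50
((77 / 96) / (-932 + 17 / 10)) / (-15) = 11 / 191376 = 0.00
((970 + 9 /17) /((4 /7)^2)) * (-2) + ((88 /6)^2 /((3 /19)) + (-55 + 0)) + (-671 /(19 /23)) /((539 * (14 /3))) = -110976029945 /23930424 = -4637.45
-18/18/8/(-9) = 1/72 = 0.01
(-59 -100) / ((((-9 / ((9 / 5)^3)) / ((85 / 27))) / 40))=64872 / 5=12974.40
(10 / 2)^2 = 25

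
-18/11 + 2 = 4/11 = 0.36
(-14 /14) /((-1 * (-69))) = -1 /69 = -0.01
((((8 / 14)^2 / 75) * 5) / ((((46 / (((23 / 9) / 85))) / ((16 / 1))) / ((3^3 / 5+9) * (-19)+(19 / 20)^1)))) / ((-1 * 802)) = 12464 / 161051625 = 0.00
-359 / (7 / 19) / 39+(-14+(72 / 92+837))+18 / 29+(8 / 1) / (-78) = 48516046 / 60697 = 799.32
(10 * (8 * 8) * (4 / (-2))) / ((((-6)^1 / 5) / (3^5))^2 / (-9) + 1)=-1889568000 / 1476221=-1280.00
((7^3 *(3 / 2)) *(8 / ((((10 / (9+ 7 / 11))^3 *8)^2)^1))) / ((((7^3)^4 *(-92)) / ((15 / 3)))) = -66493083387 / 328848831304424200000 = -0.00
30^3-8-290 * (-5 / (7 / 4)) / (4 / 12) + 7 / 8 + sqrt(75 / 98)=5 * sqrt(6) / 14 + 1650801 / 56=29479.46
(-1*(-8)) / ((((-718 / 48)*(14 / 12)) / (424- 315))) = -125568 / 2513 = -49.97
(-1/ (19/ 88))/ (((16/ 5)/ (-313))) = 17215/ 38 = 453.03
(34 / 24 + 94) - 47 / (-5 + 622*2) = 472697 / 4956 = 95.38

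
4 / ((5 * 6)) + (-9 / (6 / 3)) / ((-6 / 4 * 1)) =47 / 15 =3.13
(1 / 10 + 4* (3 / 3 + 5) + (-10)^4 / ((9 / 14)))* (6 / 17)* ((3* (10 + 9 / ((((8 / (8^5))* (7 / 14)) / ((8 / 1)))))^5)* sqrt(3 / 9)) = 100103526392779491218128751613450656* sqrt(3) / 255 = 679938798937671136879556900000000.00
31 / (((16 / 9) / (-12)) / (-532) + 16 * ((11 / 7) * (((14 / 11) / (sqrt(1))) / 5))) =17955 / 3707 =4.84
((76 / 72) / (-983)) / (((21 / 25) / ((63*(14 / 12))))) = -3325 / 35388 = -0.09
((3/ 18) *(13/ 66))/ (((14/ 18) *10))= 13/ 3080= 0.00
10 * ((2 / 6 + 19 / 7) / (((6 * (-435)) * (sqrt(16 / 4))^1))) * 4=-128 / 5481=-0.02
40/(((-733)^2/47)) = 1880/537289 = 0.00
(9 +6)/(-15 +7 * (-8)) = -15/71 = -0.21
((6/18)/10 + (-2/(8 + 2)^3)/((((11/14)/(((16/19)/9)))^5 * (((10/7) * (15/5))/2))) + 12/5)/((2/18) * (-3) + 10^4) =214870525956697098941/883000132518857945748750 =0.00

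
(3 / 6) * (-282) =-141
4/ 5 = 0.80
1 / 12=0.08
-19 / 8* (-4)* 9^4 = 124659 / 2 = 62329.50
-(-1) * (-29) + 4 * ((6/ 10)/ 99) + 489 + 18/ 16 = 608717/ 1320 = 461.15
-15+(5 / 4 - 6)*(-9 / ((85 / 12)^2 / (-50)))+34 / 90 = -744202 / 13005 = -57.22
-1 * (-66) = 66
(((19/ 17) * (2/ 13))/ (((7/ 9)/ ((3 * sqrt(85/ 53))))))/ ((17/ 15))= 15390 * sqrt(4505)/ 1393847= 0.74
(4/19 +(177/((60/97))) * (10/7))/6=108793/1596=68.17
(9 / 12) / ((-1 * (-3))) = 1 / 4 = 0.25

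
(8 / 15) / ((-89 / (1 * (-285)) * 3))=152 / 267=0.57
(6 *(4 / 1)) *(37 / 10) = 444 / 5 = 88.80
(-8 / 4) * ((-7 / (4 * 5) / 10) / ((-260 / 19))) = -133 / 26000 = -0.01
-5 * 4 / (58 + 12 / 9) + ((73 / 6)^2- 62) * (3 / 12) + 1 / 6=273449 / 12816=21.34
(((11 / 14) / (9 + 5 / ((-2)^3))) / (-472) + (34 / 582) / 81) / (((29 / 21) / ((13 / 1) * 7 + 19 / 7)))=223542824 / 6304920363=0.04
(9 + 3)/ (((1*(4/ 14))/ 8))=336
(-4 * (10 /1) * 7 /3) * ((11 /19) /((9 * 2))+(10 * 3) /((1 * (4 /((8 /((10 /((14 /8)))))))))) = -504280 /513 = -983.00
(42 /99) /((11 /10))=140 /363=0.39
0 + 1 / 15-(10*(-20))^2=-599999 / 15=-39999.93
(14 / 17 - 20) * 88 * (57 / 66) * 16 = -396416 / 17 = -23318.59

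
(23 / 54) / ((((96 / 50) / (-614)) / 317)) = -43177.80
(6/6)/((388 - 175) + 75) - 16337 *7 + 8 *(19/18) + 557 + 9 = -10923317/96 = -113784.55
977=977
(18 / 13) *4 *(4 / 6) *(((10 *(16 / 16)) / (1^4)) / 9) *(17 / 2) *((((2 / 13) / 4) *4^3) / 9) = 43520 / 4563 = 9.54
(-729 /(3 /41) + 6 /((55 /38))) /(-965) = 10.32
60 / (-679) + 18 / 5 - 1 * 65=-208753 / 3395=-61.49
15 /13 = 1.15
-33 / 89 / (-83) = 33 / 7387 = 0.00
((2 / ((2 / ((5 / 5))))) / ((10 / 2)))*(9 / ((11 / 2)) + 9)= 117 / 55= 2.13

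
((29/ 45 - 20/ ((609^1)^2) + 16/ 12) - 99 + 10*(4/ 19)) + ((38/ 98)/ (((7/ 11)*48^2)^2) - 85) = -183209902027458931/ 1018302267064320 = -179.92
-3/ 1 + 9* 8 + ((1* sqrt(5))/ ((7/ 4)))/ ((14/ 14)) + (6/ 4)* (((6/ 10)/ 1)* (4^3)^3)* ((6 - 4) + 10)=2831225.48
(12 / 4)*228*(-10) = -6840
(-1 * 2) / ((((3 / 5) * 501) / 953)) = -9530 / 1503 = -6.34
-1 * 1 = -1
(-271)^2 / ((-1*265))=-73441 / 265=-277.14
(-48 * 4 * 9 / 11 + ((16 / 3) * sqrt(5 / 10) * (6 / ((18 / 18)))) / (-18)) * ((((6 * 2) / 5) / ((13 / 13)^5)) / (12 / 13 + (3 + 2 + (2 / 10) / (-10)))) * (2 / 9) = -199680 / 14069 - 8320 * sqrt(2) / 103599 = -14.31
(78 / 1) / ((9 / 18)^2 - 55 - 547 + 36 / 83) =-25896 / 199637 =-0.13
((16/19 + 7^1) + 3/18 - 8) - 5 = -569/114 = -4.99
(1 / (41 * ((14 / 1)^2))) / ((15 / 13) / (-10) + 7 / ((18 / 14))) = 117 / 5010446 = 0.00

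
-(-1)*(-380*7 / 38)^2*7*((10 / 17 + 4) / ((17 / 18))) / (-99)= -5350800 / 3179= -1683.17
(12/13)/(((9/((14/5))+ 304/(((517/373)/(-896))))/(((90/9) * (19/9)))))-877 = -48649189217429/55472273337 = -877.00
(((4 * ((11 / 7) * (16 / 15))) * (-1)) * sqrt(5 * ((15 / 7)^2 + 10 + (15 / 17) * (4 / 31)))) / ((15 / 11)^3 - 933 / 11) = 0.70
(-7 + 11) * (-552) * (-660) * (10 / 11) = 1324800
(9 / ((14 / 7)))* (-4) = -18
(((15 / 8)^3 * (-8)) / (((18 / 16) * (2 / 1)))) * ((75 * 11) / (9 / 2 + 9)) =-34375 / 24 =-1432.29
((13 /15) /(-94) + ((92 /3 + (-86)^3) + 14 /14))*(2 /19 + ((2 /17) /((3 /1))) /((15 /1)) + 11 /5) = -2005531037669 /1366290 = -1467866.29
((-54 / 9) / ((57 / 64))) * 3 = -384 / 19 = -20.21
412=412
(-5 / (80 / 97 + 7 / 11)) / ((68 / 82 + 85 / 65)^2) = -1515614815 / 2022523439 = -0.75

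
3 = 3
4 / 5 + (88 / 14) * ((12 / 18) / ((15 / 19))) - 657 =-205031 / 315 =-650.89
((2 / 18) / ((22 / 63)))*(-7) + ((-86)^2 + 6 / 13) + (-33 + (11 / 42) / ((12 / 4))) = 66318146 / 9009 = 7361.32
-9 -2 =-11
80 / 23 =3.48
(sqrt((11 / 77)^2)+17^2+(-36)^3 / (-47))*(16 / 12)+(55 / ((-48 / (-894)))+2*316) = 26573777 / 7896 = 3365.47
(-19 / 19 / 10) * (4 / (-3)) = 2 / 15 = 0.13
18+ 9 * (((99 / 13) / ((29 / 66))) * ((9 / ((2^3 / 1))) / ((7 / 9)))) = 2571651 / 10556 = 243.62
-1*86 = -86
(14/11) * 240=3360/11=305.45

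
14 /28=1 /2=0.50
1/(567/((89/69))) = 0.00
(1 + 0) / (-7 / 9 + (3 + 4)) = 9 / 56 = 0.16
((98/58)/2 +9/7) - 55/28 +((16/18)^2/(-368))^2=468566807/2818264428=0.17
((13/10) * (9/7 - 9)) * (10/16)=-351/56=-6.27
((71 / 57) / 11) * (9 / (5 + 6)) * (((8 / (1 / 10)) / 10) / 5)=1704 / 11495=0.15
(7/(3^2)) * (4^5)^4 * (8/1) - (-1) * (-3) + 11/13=800444465020676/117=6841405683937.40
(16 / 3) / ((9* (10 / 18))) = 16 / 15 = 1.07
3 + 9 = 12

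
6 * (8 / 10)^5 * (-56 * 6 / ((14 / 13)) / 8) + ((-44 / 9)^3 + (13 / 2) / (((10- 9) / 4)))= -381648814 / 2278125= -167.53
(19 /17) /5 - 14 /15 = -181 /255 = -0.71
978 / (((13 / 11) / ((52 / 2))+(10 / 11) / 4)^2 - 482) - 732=-734.03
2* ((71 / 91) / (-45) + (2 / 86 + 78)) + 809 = 169924109 / 176085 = 965.01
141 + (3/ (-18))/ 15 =12689/ 90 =140.99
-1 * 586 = -586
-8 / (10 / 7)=-5.60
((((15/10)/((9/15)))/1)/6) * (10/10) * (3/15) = 1/12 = 0.08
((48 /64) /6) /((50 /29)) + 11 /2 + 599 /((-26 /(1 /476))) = 3418313 /618800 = 5.52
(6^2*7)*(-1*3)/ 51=-252/ 17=-14.82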